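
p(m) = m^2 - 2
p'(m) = 2*m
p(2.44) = 3.95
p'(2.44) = 4.88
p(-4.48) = 18.07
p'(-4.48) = -8.96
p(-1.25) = -0.44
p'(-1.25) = -2.50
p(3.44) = 9.83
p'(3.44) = 6.88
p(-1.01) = -0.98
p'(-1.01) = -2.02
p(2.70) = 5.29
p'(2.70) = 5.40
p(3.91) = 13.29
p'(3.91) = 7.82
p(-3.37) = 9.36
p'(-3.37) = -6.74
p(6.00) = 34.00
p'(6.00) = 12.00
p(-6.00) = 34.00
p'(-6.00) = -12.00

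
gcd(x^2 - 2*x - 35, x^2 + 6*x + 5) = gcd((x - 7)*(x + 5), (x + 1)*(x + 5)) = x + 5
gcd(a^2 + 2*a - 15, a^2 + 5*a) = a + 5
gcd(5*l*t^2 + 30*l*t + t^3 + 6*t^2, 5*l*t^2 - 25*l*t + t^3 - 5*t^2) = 5*l*t + t^2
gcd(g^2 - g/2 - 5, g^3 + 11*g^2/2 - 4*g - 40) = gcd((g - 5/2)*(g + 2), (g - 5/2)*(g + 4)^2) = g - 5/2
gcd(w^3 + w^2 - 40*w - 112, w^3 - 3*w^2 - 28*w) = w^2 - 3*w - 28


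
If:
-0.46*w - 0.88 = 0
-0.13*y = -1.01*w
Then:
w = -1.91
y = -14.86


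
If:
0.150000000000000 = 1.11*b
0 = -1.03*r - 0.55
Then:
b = 0.14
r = -0.53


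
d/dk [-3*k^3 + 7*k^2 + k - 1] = -9*k^2 + 14*k + 1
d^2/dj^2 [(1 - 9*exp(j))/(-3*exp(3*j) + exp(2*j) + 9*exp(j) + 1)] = (324*exp(6*j) - 162*exp(5*j) + 1014*exp(4*j) + 320*exp(3*j) - 108*exp(2*j) - 158*exp(j) + 18)*exp(j)/(27*exp(9*j) - 27*exp(8*j) - 234*exp(7*j) + 134*exp(6*j) + 720*exp(5*j) - 84*exp(4*j) - 774*exp(3*j) - 246*exp(2*j) - 27*exp(j) - 1)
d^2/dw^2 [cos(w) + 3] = -cos(w)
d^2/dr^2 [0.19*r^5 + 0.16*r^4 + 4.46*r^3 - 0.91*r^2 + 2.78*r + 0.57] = 3.8*r^3 + 1.92*r^2 + 26.76*r - 1.82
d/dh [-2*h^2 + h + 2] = 1 - 4*h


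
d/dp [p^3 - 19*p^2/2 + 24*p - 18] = 3*p^2 - 19*p + 24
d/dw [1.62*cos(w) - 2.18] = -1.62*sin(w)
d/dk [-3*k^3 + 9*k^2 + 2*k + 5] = -9*k^2 + 18*k + 2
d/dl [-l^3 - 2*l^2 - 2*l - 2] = -3*l^2 - 4*l - 2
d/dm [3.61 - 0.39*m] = -0.390000000000000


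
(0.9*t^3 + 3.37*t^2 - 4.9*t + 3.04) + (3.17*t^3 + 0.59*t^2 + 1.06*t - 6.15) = 4.07*t^3 + 3.96*t^2 - 3.84*t - 3.11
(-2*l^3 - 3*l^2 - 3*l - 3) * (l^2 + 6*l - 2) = -2*l^5 - 15*l^4 - 17*l^3 - 15*l^2 - 12*l + 6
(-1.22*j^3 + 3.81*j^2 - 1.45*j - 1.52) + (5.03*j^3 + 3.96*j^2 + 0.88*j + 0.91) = 3.81*j^3 + 7.77*j^2 - 0.57*j - 0.61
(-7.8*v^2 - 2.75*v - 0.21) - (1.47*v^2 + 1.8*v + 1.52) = -9.27*v^2 - 4.55*v - 1.73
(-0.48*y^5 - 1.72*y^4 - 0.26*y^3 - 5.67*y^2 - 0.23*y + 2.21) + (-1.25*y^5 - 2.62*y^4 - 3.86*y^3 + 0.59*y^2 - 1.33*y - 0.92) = -1.73*y^5 - 4.34*y^4 - 4.12*y^3 - 5.08*y^2 - 1.56*y + 1.29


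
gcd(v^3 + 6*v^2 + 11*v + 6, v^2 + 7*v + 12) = v + 3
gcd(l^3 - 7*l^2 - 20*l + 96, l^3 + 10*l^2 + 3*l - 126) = l - 3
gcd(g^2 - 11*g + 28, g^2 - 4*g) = g - 4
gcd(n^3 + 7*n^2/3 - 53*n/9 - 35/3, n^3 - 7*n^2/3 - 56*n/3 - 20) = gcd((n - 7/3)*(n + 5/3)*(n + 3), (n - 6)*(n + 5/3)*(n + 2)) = n + 5/3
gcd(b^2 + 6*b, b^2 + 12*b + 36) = b + 6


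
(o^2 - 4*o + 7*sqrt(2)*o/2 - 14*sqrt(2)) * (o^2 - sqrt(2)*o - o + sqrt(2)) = o^4 - 5*o^3 + 5*sqrt(2)*o^3/2 - 25*sqrt(2)*o^2/2 - 3*o^2 + 10*sqrt(2)*o + 35*o - 28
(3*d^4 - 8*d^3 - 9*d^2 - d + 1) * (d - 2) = 3*d^5 - 14*d^4 + 7*d^3 + 17*d^2 + 3*d - 2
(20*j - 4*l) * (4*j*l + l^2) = 80*j^2*l + 4*j*l^2 - 4*l^3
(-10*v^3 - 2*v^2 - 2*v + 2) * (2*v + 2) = -20*v^4 - 24*v^3 - 8*v^2 + 4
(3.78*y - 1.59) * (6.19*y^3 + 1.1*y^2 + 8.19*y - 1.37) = 23.3982*y^4 - 5.6841*y^3 + 29.2092*y^2 - 18.2007*y + 2.1783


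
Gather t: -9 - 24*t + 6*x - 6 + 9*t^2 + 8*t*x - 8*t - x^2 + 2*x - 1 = 9*t^2 + t*(8*x - 32) - x^2 + 8*x - 16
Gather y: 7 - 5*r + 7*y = -5*r + 7*y + 7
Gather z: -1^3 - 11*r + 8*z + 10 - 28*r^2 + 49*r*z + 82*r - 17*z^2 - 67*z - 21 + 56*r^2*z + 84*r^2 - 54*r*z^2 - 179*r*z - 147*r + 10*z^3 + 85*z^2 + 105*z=56*r^2 - 76*r + 10*z^3 + z^2*(68 - 54*r) + z*(56*r^2 - 130*r + 46) - 12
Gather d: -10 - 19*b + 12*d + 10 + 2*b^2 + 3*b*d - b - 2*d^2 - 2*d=2*b^2 - 20*b - 2*d^2 + d*(3*b + 10)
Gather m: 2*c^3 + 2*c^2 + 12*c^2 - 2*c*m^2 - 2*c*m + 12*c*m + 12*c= 2*c^3 + 14*c^2 - 2*c*m^2 + 10*c*m + 12*c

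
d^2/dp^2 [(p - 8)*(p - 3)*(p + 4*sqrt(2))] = 6*p - 22 + 8*sqrt(2)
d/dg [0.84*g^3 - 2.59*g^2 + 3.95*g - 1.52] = 2.52*g^2 - 5.18*g + 3.95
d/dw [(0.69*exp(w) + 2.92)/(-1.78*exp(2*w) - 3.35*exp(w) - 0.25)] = (1.2282*exp(2*w) + 10.3952*exp(w) + 9.6095)*exp(w)/(3.1684*exp(4*w) + 11.926*exp(3*w) + 12.1125*exp(2*w) + 1.675*exp(w) + 0.0625)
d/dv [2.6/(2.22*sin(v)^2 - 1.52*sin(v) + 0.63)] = (3.952 - 11.544*sin(v))*cos(v)/(2.22*sin(v)^2 - 1.52*sin(v) + 0.63)^2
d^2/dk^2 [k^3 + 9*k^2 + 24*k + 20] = 6*k + 18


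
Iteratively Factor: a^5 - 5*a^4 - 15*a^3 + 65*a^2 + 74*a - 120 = (a - 5)*(a^4 - 15*a^2 - 10*a + 24) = (a - 5)*(a - 1)*(a^3 + a^2 - 14*a - 24) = (a - 5)*(a - 4)*(a - 1)*(a^2 + 5*a + 6) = (a - 5)*(a - 4)*(a - 1)*(a + 2)*(a + 3)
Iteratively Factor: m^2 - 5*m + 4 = (m - 4)*(m - 1)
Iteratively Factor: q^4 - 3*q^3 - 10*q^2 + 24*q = (q - 2)*(q^3 - q^2 - 12*q) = (q - 4)*(q - 2)*(q^2 + 3*q) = q*(q - 4)*(q - 2)*(q + 3)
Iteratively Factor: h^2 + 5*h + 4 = (h + 4)*(h + 1)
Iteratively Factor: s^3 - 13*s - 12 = (s + 3)*(s^2 - 3*s - 4) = (s - 4)*(s + 3)*(s + 1)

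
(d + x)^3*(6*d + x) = 6*d^4 + 19*d^3*x + 21*d^2*x^2 + 9*d*x^3 + x^4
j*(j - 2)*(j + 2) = j^3 - 4*j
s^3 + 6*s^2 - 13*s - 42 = (s - 3)*(s + 2)*(s + 7)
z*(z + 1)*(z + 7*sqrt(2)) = z^3 + z^2 + 7*sqrt(2)*z^2 + 7*sqrt(2)*z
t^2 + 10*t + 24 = (t + 4)*(t + 6)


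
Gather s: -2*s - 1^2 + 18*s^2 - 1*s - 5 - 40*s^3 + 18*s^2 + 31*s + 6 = -40*s^3 + 36*s^2 + 28*s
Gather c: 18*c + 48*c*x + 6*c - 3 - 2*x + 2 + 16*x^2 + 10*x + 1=c*(48*x + 24) + 16*x^2 + 8*x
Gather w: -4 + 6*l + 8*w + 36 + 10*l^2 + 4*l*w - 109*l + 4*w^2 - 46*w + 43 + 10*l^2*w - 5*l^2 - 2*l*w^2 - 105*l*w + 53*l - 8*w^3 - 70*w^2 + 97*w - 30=5*l^2 - 50*l - 8*w^3 + w^2*(-2*l - 66) + w*(10*l^2 - 101*l + 59) + 45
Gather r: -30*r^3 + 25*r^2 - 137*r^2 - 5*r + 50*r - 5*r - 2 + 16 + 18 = -30*r^3 - 112*r^2 + 40*r + 32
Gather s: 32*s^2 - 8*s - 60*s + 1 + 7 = 32*s^2 - 68*s + 8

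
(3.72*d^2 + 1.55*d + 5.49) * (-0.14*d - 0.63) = -0.5208*d^3 - 2.5606*d^2 - 1.7451*d - 3.4587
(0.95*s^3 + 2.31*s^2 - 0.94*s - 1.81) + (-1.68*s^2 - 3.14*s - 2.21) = 0.95*s^3 + 0.63*s^2 - 4.08*s - 4.02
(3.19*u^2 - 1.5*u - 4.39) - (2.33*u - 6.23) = 3.19*u^2 - 3.83*u + 1.84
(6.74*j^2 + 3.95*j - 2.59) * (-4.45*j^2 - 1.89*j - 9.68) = -29.993*j^4 - 30.3161*j^3 - 61.1832*j^2 - 33.3409*j + 25.0712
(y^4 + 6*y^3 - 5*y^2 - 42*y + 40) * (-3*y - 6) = -3*y^5 - 24*y^4 - 21*y^3 + 156*y^2 + 132*y - 240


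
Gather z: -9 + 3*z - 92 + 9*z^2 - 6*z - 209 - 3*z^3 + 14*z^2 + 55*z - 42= -3*z^3 + 23*z^2 + 52*z - 352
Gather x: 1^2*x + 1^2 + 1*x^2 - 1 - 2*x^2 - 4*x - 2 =-x^2 - 3*x - 2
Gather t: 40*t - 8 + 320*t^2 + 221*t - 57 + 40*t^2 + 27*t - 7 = 360*t^2 + 288*t - 72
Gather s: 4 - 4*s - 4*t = -4*s - 4*t + 4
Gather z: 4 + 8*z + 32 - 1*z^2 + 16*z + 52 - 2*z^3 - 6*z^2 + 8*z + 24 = -2*z^3 - 7*z^2 + 32*z + 112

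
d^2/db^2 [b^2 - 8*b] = 2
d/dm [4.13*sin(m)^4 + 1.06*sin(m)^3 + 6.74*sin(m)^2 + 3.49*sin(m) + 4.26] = (16.52*sin(m)^3 + 3.18*sin(m)^2 + 13.48*sin(m) + 3.49)*cos(m)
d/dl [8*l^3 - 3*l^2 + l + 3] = 24*l^2 - 6*l + 1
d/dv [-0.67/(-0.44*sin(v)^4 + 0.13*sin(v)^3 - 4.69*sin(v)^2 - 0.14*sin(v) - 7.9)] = (-1.1792*sin(v)^3 + 0.2613*sin(v)^2 - 6.2846*sin(v) - 0.0938)*cos(v)/(0.44*sin(v)^4 - 0.13*sin(v)^3 + 4.69*sin(v)^2 + 0.14*sin(v) + 7.9)^2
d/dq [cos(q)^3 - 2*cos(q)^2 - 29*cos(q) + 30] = (-3*cos(q)^2 + 4*cos(q) + 29)*sin(q)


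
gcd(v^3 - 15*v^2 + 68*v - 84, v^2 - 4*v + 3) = 1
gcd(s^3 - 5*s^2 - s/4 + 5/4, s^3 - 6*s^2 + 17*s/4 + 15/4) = s^2 - 9*s/2 - 5/2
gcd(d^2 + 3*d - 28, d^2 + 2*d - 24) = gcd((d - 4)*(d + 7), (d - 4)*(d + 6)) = d - 4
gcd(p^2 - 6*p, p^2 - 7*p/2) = p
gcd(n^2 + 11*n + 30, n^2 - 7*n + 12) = 1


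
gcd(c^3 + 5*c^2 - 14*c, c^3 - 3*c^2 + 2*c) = c^2 - 2*c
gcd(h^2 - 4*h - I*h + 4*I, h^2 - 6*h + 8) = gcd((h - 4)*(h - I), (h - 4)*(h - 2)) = h - 4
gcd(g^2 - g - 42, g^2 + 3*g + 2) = 1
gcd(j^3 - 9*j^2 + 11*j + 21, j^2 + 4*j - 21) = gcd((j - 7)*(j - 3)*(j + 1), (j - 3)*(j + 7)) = j - 3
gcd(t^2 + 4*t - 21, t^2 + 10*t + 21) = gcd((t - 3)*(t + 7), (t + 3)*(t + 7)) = t + 7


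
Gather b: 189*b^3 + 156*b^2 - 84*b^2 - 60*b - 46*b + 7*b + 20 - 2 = 189*b^3 + 72*b^2 - 99*b + 18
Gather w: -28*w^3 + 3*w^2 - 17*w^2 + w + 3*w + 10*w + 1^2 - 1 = -28*w^3 - 14*w^2 + 14*w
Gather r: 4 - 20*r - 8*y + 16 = -20*r - 8*y + 20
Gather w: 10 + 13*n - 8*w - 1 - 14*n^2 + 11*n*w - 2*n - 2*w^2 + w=-14*n^2 + 11*n - 2*w^2 + w*(11*n - 7) + 9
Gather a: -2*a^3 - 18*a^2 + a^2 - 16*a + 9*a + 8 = -2*a^3 - 17*a^2 - 7*a + 8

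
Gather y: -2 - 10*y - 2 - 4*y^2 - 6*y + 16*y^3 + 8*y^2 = 16*y^3 + 4*y^2 - 16*y - 4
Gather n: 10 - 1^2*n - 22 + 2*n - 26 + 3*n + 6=4*n - 32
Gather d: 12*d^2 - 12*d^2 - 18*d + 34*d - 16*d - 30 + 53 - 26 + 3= 0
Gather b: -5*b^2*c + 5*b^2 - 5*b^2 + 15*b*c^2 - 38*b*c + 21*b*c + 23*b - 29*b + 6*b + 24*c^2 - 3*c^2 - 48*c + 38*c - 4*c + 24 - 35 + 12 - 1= -5*b^2*c + b*(15*c^2 - 17*c) + 21*c^2 - 14*c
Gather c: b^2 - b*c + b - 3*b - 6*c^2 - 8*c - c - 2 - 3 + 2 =b^2 - 2*b - 6*c^2 + c*(-b - 9) - 3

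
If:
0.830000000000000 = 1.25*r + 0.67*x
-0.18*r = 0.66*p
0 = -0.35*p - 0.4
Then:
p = -1.14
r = 4.19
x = -6.58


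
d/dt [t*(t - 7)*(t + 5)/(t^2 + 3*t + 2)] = (t^4 + 6*t^3 + 35*t^2 - 8*t - 70)/(t^4 + 6*t^3 + 13*t^2 + 12*t + 4)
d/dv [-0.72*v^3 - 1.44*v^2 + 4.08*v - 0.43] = -2.16*v^2 - 2.88*v + 4.08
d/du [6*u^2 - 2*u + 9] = 12*u - 2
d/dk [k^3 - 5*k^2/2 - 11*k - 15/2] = 3*k^2 - 5*k - 11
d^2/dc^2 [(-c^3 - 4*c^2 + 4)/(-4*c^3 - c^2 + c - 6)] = 2*(60*c^6 + 12*c^5 - 480*c^4 - 801*c^3 - 54*c^2 + 408*c + 164)/(64*c^9 + 48*c^8 - 36*c^7 + 265*c^6 + 153*c^5 - 123*c^4 + 395*c^3 + 126*c^2 - 108*c + 216)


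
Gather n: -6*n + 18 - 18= -6*n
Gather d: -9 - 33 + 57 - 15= 0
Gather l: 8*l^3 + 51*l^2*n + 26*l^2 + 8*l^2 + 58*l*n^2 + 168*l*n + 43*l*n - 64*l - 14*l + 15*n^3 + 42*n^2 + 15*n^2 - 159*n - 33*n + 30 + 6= 8*l^3 + l^2*(51*n + 34) + l*(58*n^2 + 211*n - 78) + 15*n^3 + 57*n^2 - 192*n + 36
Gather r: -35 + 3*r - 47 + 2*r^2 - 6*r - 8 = 2*r^2 - 3*r - 90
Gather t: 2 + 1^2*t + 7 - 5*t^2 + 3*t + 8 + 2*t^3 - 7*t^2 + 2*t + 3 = 2*t^3 - 12*t^2 + 6*t + 20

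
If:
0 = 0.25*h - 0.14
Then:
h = 0.56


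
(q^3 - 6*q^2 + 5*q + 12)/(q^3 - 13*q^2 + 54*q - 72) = (q + 1)/(q - 6)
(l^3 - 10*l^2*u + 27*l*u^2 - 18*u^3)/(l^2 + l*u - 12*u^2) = (l^2 - 7*l*u + 6*u^2)/(l + 4*u)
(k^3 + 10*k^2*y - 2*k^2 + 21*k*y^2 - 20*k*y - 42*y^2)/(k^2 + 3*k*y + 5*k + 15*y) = (k^2 + 7*k*y - 2*k - 14*y)/(k + 5)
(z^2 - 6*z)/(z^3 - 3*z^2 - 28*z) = (6 - z)/(-z^2 + 3*z + 28)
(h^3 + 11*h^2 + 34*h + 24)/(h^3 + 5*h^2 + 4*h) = (h + 6)/h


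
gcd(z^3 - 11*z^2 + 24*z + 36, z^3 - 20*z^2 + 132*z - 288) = z^2 - 12*z + 36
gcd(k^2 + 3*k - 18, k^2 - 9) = k - 3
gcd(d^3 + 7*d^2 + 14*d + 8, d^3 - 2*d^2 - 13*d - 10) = d^2 + 3*d + 2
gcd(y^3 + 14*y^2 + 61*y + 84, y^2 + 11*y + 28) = y^2 + 11*y + 28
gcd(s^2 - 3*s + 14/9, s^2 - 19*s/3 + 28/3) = s - 7/3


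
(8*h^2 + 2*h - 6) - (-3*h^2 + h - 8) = 11*h^2 + h + 2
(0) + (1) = 1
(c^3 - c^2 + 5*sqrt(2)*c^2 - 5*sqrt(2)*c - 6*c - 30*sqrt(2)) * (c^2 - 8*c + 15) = c^5 - 9*c^4 + 5*sqrt(2)*c^4 - 45*sqrt(2)*c^3 + 17*c^3 + 33*c^2 + 85*sqrt(2)*c^2 - 90*c + 165*sqrt(2)*c - 450*sqrt(2)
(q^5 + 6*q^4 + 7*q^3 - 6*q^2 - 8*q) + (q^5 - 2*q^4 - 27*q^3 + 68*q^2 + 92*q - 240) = 2*q^5 + 4*q^4 - 20*q^3 + 62*q^2 + 84*q - 240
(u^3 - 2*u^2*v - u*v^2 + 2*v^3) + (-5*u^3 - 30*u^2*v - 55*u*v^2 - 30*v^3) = -4*u^3 - 32*u^2*v - 56*u*v^2 - 28*v^3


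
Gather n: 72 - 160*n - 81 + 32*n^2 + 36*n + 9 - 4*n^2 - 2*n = 28*n^2 - 126*n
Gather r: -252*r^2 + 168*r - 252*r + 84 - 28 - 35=-252*r^2 - 84*r + 21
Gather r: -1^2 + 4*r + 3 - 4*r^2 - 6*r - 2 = -4*r^2 - 2*r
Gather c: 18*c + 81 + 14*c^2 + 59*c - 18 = 14*c^2 + 77*c + 63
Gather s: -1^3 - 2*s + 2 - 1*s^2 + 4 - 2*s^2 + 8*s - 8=-3*s^2 + 6*s - 3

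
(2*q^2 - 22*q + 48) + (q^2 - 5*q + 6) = 3*q^2 - 27*q + 54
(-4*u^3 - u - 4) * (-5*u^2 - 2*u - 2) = 20*u^5 + 8*u^4 + 13*u^3 + 22*u^2 + 10*u + 8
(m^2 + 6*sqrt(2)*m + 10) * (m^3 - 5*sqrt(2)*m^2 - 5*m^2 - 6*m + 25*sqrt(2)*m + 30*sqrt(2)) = m^5 - 5*m^4 + sqrt(2)*m^4 - 56*m^3 - 5*sqrt(2)*m^3 - 56*sqrt(2)*m^2 + 250*m^2 + 300*m + 250*sqrt(2)*m + 300*sqrt(2)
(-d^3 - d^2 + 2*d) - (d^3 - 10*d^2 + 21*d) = -2*d^3 + 9*d^2 - 19*d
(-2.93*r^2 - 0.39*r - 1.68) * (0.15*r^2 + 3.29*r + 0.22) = -0.4395*r^4 - 9.6982*r^3 - 2.1797*r^2 - 5.613*r - 0.3696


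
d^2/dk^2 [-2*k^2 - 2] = -4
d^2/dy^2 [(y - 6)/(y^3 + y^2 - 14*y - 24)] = 2*((y - 6)*(3*y^2 + 2*y - 14)^2 + (-3*y^2 - 2*y - (y - 6)*(3*y + 1) + 14)*(y^3 + y^2 - 14*y - 24))/(y^3 + y^2 - 14*y - 24)^3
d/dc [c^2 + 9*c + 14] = 2*c + 9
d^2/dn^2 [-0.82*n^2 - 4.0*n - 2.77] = -1.64000000000000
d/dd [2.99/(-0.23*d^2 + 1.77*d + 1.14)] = (1.3754*d - 5.2923)/(-0.23*d^2 + 1.77*d + 1.14)^2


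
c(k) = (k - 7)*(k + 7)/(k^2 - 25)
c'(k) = -2*k*(k - 7)*(k + 7)/(k^2 - 25)^2 + (k - 7)/(k^2 - 25) + (k + 7)/(k^2 - 25) = 48*k/(k^4 - 50*k^2 + 625)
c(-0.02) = 1.96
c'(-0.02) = -0.00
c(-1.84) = 2.11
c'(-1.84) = -0.19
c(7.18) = 0.10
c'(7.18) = 0.49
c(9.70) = 0.65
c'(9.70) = 0.10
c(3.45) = 2.83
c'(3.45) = 0.97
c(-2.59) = 2.31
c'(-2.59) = -0.37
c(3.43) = 2.81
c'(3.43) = 0.94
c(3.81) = 3.29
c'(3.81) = 1.66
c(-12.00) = 0.80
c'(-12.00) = -0.04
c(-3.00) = 2.50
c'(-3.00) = -0.56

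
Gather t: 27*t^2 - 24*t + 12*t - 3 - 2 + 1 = 27*t^2 - 12*t - 4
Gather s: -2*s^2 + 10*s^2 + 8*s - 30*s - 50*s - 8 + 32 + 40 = 8*s^2 - 72*s + 64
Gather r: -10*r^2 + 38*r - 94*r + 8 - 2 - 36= -10*r^2 - 56*r - 30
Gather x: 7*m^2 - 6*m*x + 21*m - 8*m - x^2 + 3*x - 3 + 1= 7*m^2 + 13*m - x^2 + x*(3 - 6*m) - 2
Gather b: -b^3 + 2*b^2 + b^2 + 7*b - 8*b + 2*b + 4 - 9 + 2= -b^3 + 3*b^2 + b - 3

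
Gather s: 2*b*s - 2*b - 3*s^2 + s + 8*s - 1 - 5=-2*b - 3*s^2 + s*(2*b + 9) - 6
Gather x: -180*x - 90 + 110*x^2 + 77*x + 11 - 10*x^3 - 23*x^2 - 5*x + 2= -10*x^3 + 87*x^2 - 108*x - 77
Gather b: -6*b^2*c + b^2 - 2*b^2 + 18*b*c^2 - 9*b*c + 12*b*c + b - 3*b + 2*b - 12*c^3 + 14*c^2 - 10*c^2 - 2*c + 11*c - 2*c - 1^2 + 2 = b^2*(-6*c - 1) + b*(18*c^2 + 3*c) - 12*c^3 + 4*c^2 + 7*c + 1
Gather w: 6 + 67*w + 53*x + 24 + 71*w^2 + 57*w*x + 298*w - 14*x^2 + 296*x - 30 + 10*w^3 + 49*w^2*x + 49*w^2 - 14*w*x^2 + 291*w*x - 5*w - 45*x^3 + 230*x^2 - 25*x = 10*w^3 + w^2*(49*x + 120) + w*(-14*x^2 + 348*x + 360) - 45*x^3 + 216*x^2 + 324*x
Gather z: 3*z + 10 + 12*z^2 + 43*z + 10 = 12*z^2 + 46*z + 20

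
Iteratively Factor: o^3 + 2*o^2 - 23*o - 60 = (o + 4)*(o^2 - 2*o - 15) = (o - 5)*(o + 4)*(o + 3)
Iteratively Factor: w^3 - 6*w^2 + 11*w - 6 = (w - 1)*(w^2 - 5*w + 6) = (w - 3)*(w - 1)*(w - 2)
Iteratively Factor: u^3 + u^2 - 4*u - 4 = (u + 2)*(u^2 - u - 2) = (u + 1)*(u + 2)*(u - 2)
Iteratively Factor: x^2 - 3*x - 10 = (x - 5)*(x + 2)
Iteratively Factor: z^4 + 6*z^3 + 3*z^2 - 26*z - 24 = (z + 3)*(z^3 + 3*z^2 - 6*z - 8) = (z + 3)*(z + 4)*(z^2 - z - 2) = (z + 1)*(z + 3)*(z + 4)*(z - 2)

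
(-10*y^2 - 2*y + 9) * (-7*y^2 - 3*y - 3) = 70*y^4 + 44*y^3 - 27*y^2 - 21*y - 27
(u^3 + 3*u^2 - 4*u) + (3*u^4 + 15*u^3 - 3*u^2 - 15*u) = 3*u^4 + 16*u^3 - 19*u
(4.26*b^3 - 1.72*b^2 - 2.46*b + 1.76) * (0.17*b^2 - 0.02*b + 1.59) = 0.7242*b^5 - 0.3776*b^4 + 6.3896*b^3 - 2.3864*b^2 - 3.9466*b + 2.7984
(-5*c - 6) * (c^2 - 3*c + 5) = -5*c^3 + 9*c^2 - 7*c - 30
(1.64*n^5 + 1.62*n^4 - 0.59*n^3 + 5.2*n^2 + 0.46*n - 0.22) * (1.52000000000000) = 2.4928*n^5 + 2.4624*n^4 - 0.8968*n^3 + 7.904*n^2 + 0.6992*n - 0.3344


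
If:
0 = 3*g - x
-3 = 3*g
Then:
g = -1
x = -3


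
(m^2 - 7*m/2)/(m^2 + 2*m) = (m - 7/2)/(m + 2)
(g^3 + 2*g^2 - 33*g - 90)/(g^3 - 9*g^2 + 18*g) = (g^2 + 8*g + 15)/(g*(g - 3))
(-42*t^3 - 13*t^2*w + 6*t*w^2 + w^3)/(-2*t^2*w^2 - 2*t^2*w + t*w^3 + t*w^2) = (42*t^3 + 13*t^2*w - 6*t*w^2 - w^3)/(t*w*(2*t*w + 2*t - w^2 - w))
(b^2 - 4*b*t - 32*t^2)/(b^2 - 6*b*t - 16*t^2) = (b + 4*t)/(b + 2*t)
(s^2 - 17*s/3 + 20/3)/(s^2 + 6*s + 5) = (3*s^2 - 17*s + 20)/(3*(s^2 + 6*s + 5))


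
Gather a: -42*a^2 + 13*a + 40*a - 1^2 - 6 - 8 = -42*a^2 + 53*a - 15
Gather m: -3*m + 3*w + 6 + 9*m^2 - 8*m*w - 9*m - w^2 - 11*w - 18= 9*m^2 + m*(-8*w - 12) - w^2 - 8*w - 12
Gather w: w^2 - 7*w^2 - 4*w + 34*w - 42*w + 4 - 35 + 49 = -6*w^2 - 12*w + 18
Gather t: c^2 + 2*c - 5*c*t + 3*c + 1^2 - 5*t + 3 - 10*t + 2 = c^2 + 5*c + t*(-5*c - 15) + 6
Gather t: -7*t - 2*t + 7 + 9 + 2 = 18 - 9*t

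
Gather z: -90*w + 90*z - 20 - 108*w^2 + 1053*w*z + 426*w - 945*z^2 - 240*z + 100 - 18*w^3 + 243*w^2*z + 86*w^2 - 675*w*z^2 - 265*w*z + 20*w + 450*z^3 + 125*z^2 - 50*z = -18*w^3 - 22*w^2 + 356*w + 450*z^3 + z^2*(-675*w - 820) + z*(243*w^2 + 788*w - 200) + 80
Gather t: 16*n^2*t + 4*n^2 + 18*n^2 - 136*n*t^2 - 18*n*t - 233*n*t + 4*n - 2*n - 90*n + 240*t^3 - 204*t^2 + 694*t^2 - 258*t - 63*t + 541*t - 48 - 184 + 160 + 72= 22*n^2 - 88*n + 240*t^3 + t^2*(490 - 136*n) + t*(16*n^2 - 251*n + 220)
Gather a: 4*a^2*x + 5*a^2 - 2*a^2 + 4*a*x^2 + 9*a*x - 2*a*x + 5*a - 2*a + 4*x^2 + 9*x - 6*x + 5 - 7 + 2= a^2*(4*x + 3) + a*(4*x^2 + 7*x + 3) + 4*x^2 + 3*x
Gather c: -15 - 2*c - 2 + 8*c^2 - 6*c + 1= 8*c^2 - 8*c - 16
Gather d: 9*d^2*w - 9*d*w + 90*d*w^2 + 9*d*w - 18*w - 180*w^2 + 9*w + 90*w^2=9*d^2*w + 90*d*w^2 - 90*w^2 - 9*w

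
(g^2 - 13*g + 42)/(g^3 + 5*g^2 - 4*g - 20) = (g^2 - 13*g + 42)/(g^3 + 5*g^2 - 4*g - 20)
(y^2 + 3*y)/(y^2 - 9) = y/(y - 3)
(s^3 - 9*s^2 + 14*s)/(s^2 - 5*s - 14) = s*(s - 2)/(s + 2)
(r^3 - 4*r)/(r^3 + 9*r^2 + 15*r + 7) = r*(r^2 - 4)/(r^3 + 9*r^2 + 15*r + 7)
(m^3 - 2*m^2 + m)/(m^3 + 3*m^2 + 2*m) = (m^2 - 2*m + 1)/(m^2 + 3*m + 2)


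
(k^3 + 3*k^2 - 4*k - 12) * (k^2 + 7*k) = k^5 + 10*k^4 + 17*k^3 - 40*k^2 - 84*k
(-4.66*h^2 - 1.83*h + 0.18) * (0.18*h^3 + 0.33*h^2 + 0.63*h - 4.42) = -0.8388*h^5 - 1.8672*h^4 - 3.5073*h^3 + 19.5037*h^2 + 8.202*h - 0.7956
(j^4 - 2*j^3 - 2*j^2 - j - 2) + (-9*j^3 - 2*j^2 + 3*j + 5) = j^4 - 11*j^3 - 4*j^2 + 2*j + 3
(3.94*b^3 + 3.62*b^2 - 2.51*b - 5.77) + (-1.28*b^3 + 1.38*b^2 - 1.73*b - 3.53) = 2.66*b^3 + 5.0*b^2 - 4.24*b - 9.3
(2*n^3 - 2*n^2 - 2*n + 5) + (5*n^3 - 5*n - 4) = 7*n^3 - 2*n^2 - 7*n + 1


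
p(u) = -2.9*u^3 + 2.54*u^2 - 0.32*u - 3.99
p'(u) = -8.7*u^2 + 5.08*u - 0.32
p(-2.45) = 54.69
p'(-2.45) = -64.99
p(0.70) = -3.96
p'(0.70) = -1.03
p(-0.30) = -3.59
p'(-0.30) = -2.63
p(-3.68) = 176.11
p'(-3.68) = -136.83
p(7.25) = -977.93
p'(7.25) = -420.78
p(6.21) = -602.53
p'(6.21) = -304.28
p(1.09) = -5.08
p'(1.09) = -5.12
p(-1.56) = 13.70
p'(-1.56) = -29.42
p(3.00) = -60.39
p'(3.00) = -63.38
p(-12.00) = 5376.81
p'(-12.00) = -1314.08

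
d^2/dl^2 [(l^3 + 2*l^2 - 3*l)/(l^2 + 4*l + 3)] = 4/(l^3 + 3*l^2 + 3*l + 1)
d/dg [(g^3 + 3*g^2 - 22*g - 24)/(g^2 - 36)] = (g^2 - 12*g + 22)/(g^2 - 12*g + 36)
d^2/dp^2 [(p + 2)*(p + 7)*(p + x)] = 6*p + 2*x + 18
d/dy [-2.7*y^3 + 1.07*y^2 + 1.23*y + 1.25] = -8.1*y^2 + 2.14*y + 1.23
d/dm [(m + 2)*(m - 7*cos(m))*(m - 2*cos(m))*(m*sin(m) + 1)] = (m + 2)*(m - 7*cos(m))*(m - 2*cos(m))*(m*cos(m) + sin(m)) + (m + 2)*(m - 7*cos(m))*(m*sin(m) + 1)*(2*sin(m) + 1) + (m + 2)*(m - 2*cos(m))*(m*sin(m) + 1)*(7*sin(m) + 1) + (m - 7*cos(m))*(m - 2*cos(m))*(m*sin(m) + 1)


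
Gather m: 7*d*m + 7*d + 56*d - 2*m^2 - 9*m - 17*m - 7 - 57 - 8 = 63*d - 2*m^2 + m*(7*d - 26) - 72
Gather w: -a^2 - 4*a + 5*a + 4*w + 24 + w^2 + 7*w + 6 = -a^2 + a + w^2 + 11*w + 30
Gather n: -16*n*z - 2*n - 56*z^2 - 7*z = n*(-16*z - 2) - 56*z^2 - 7*z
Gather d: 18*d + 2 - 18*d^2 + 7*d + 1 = -18*d^2 + 25*d + 3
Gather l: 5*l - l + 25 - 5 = 4*l + 20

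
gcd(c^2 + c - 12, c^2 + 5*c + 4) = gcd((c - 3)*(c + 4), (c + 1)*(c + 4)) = c + 4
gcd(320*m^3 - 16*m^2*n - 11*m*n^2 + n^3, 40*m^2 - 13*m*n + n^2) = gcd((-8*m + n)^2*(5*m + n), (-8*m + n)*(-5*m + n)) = 8*m - n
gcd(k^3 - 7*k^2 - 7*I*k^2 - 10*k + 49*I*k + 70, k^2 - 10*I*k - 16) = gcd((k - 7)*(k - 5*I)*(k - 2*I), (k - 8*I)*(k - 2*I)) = k - 2*I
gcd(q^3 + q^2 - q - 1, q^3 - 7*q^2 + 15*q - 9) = q - 1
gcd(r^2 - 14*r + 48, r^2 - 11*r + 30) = r - 6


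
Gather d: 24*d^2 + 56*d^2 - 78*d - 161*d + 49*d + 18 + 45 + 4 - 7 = 80*d^2 - 190*d + 60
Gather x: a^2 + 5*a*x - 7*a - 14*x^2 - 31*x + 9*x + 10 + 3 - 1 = a^2 - 7*a - 14*x^2 + x*(5*a - 22) + 12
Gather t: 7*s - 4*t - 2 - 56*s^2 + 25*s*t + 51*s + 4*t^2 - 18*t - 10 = -56*s^2 + 58*s + 4*t^2 + t*(25*s - 22) - 12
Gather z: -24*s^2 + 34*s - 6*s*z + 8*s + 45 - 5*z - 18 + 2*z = -24*s^2 + 42*s + z*(-6*s - 3) + 27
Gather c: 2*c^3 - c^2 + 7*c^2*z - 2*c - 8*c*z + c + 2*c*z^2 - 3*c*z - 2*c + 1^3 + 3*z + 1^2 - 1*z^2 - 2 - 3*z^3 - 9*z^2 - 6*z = 2*c^3 + c^2*(7*z - 1) + c*(2*z^2 - 11*z - 3) - 3*z^3 - 10*z^2 - 3*z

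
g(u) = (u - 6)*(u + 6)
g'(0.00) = 0.00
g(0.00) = -36.00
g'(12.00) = 24.00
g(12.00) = 108.00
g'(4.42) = 8.84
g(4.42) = -16.46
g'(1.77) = 3.54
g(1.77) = -32.87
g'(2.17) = 4.34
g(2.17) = -31.29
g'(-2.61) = -5.22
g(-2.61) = -29.19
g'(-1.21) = -2.42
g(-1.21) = -34.54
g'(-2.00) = -4.00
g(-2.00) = -32.00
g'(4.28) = 8.56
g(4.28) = -17.68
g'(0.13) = 0.26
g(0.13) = -35.98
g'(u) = 2*u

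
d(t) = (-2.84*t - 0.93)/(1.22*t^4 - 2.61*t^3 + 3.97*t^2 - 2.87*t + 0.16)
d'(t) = (-2.84*t - 0.93)*(-4.88*t^3 + 7.83*t^2 - 7.94*t + 2.87)/(1.22*t^4 - 2.61*t^3 + 3.97*t^2 - 2.87*t + 0.16)^2 - 2.84/(1.22*t^4 - 2.61*t^3 + 3.97*t^2 - 2.87*t + 0.16) = (10.3944*t^4 - 10.2864*t^3 + 3.9929*t^2 + 7.3842*t - 3.1235)/(1.4884*t^8 - 6.3684*t^7 + 16.4989*t^6 - 27.7262*t^5 + 31.1327*t^4 - 23.623*t^3 + 9.5073*t^2 - 0.9184*t + 0.0256)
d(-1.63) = 0.10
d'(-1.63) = 0.09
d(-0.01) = -4.77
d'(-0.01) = -89.40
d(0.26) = 4.66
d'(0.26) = -8.32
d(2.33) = -0.42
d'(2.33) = 0.66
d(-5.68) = 0.01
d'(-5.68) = 0.00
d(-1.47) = 0.12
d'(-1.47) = 0.10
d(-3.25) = 0.03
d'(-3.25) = 0.02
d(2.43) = -0.36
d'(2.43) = 0.54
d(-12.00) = 0.00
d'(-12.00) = 0.00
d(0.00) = -5.81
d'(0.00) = -122.01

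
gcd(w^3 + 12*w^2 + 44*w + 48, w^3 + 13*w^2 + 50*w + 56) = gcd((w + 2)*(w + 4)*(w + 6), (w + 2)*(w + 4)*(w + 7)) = w^2 + 6*w + 8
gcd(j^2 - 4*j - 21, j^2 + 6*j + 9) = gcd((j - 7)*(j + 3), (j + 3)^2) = j + 3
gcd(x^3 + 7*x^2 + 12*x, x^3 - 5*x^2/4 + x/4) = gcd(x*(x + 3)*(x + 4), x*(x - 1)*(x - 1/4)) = x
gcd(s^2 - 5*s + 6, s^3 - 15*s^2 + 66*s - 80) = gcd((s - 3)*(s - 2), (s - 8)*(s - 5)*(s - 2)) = s - 2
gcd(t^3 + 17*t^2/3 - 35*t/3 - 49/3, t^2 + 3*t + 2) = t + 1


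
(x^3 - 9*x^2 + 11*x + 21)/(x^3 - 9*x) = (x^2 - 6*x - 7)/(x*(x + 3))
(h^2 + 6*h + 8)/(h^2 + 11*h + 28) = (h + 2)/(h + 7)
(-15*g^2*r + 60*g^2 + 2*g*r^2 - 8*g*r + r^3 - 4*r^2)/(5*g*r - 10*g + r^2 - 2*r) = (-3*g*r + 12*g + r^2 - 4*r)/(r - 2)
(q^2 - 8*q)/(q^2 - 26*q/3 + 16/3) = 3*q/(3*q - 2)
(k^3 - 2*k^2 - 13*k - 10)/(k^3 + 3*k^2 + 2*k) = (k - 5)/k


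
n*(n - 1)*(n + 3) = n^3 + 2*n^2 - 3*n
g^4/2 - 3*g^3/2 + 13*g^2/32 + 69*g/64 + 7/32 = (g/2 + 1/4)*(g - 2)*(g - 7/4)*(g + 1/4)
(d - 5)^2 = d^2 - 10*d + 25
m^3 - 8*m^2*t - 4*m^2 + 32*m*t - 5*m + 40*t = (m - 5)*(m + 1)*(m - 8*t)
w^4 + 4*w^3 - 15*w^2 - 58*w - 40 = (w - 4)*(w + 1)*(w + 2)*(w + 5)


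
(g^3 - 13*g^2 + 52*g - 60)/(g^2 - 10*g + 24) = (g^2 - 7*g + 10)/(g - 4)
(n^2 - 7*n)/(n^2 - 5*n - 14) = n/(n + 2)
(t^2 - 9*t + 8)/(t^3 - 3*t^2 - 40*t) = (t - 1)/(t*(t + 5))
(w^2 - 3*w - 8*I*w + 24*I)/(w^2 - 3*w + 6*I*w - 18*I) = (w - 8*I)/(w + 6*I)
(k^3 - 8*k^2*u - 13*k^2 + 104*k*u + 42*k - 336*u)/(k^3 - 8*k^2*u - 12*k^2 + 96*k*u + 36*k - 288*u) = (k - 7)/(k - 6)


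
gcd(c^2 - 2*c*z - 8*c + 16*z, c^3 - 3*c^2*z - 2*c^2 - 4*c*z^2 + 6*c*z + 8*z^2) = 1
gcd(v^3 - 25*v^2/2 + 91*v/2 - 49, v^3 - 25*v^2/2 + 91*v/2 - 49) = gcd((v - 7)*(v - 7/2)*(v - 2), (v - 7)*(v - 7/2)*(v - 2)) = v^3 - 25*v^2/2 + 91*v/2 - 49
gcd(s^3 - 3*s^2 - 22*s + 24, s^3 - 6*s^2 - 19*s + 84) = s + 4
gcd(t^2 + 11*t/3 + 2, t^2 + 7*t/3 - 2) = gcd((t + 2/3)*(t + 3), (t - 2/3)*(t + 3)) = t + 3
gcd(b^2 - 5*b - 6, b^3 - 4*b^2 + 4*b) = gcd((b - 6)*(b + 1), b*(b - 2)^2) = 1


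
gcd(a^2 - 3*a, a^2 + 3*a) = a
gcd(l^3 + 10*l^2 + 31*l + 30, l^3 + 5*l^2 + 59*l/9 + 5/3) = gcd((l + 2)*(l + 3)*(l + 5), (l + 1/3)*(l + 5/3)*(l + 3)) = l + 3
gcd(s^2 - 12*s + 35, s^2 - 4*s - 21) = s - 7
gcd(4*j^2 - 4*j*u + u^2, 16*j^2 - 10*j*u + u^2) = -2*j + u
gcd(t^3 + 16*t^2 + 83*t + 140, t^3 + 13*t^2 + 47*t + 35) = t^2 + 12*t + 35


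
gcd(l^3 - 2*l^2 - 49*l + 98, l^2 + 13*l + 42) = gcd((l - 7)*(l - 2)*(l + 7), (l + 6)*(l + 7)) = l + 7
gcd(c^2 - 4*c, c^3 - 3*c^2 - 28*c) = c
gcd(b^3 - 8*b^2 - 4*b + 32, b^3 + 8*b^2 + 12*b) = b + 2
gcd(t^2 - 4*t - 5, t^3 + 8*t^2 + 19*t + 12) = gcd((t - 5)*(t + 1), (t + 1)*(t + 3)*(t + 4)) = t + 1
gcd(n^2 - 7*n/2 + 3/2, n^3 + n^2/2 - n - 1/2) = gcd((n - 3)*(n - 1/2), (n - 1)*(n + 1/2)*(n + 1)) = 1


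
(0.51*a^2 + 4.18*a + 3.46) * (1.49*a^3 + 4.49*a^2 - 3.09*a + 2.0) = 0.7599*a^5 + 8.5181*a^4 + 22.3477*a^3 + 3.6392*a^2 - 2.3314*a + 6.92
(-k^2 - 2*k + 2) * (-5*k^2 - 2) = 5*k^4 + 10*k^3 - 8*k^2 + 4*k - 4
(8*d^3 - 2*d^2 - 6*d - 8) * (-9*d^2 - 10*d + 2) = -72*d^5 - 62*d^4 + 90*d^3 + 128*d^2 + 68*d - 16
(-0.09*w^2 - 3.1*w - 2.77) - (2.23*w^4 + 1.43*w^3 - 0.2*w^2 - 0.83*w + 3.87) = -2.23*w^4 - 1.43*w^3 + 0.11*w^2 - 2.27*w - 6.64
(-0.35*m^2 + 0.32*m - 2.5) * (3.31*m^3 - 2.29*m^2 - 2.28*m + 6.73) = -1.1585*m^5 + 1.8607*m^4 - 8.2098*m^3 + 2.6399*m^2 + 7.8536*m - 16.825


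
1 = 1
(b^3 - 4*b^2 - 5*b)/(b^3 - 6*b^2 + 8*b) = (b^2 - 4*b - 5)/(b^2 - 6*b + 8)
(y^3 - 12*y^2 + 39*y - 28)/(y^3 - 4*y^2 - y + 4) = (y - 7)/(y + 1)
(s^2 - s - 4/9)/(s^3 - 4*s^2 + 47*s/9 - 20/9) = (3*s + 1)/(3*s^2 - 8*s + 5)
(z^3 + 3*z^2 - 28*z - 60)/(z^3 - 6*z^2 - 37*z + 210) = (z + 2)/(z - 7)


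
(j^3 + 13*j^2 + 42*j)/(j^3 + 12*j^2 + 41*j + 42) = j*(j + 6)/(j^2 + 5*j + 6)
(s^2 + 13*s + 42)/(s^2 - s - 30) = (s^2 + 13*s + 42)/(s^2 - s - 30)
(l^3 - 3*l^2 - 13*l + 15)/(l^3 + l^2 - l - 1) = (l^2 - 2*l - 15)/(l^2 + 2*l + 1)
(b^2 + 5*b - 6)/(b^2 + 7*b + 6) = (b - 1)/(b + 1)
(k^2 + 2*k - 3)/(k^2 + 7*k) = (k^2 + 2*k - 3)/(k*(k + 7))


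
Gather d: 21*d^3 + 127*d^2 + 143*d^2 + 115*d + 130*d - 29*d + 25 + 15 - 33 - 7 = 21*d^3 + 270*d^2 + 216*d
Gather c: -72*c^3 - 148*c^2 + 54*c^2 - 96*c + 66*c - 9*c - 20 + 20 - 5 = -72*c^3 - 94*c^2 - 39*c - 5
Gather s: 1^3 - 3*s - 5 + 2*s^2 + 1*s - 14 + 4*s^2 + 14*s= 6*s^2 + 12*s - 18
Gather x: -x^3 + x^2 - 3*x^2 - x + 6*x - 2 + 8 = -x^3 - 2*x^2 + 5*x + 6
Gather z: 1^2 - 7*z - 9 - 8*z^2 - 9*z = -8*z^2 - 16*z - 8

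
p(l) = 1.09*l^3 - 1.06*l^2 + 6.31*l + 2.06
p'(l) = 3.27*l^2 - 2.12*l + 6.31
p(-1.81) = -19.30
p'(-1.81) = 20.86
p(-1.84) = -19.93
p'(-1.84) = 21.28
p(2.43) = 26.77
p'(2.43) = 20.47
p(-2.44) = -35.48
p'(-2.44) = 30.95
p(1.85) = 17.01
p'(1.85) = 13.58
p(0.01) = 2.12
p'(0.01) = 6.29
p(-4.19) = -123.17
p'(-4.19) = 72.60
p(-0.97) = -6.05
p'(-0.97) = 11.44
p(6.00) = 237.20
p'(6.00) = 111.31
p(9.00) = 767.60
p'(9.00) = 252.10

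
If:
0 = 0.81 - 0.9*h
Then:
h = 0.90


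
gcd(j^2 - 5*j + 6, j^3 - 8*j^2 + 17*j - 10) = j - 2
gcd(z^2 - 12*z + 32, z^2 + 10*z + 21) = 1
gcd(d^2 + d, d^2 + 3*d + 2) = d + 1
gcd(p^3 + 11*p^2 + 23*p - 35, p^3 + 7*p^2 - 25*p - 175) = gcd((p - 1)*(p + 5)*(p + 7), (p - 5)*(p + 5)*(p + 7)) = p^2 + 12*p + 35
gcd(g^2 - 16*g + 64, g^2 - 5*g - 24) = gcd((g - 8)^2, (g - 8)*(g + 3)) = g - 8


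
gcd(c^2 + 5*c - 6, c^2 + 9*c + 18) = c + 6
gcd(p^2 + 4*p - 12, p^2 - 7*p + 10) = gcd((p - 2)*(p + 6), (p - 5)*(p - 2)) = p - 2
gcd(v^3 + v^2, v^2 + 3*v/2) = v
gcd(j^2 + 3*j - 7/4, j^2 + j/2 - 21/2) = j + 7/2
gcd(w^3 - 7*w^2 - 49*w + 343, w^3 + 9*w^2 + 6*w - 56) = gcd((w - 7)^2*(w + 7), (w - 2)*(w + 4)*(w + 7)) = w + 7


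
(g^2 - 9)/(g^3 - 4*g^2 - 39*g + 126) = (g + 3)/(g^2 - g - 42)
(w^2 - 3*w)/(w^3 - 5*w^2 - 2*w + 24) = w/(w^2 - 2*w - 8)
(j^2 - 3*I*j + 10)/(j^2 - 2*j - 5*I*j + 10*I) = (j + 2*I)/(j - 2)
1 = 1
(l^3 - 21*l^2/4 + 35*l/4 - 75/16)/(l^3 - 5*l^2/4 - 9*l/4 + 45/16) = (2*l - 5)/(2*l + 3)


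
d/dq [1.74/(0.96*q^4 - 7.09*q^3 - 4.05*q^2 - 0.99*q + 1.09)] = (-6.6816*q^3 + 37.0098*q^2 + 14.094*q + 1.7226)/(-0.96*q^4 + 7.09*q^3 + 4.05*q^2 + 0.99*q - 1.09)^2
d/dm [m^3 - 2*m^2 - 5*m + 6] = 3*m^2 - 4*m - 5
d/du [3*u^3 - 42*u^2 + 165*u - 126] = 9*u^2 - 84*u + 165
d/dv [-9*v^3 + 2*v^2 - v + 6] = -27*v^2 + 4*v - 1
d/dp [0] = 0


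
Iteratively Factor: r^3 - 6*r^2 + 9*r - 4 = (r - 1)*(r^2 - 5*r + 4) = (r - 1)^2*(r - 4)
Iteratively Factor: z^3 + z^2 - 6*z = (z - 2)*(z^2 + 3*z) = (z - 2)*(z + 3)*(z)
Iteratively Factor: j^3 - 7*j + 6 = (j - 1)*(j^2 + j - 6) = (j - 2)*(j - 1)*(j + 3)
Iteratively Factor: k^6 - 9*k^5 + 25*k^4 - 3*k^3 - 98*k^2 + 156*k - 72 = (k - 2)*(k^5 - 7*k^4 + 11*k^3 + 19*k^2 - 60*k + 36) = (k - 2)*(k - 1)*(k^4 - 6*k^3 + 5*k^2 + 24*k - 36) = (k - 3)*(k - 2)*(k - 1)*(k^3 - 3*k^2 - 4*k + 12) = (k - 3)*(k - 2)*(k - 1)*(k + 2)*(k^2 - 5*k + 6) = (k - 3)*(k - 2)^2*(k - 1)*(k + 2)*(k - 3)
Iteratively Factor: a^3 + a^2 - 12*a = (a)*(a^2 + a - 12) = a*(a - 3)*(a + 4)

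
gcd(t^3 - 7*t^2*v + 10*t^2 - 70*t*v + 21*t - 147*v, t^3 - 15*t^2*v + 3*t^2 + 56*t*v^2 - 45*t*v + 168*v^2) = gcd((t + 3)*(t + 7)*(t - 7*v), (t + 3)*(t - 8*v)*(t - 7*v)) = t^2 - 7*t*v + 3*t - 21*v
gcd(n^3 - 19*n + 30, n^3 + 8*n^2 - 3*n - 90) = n^2 + 2*n - 15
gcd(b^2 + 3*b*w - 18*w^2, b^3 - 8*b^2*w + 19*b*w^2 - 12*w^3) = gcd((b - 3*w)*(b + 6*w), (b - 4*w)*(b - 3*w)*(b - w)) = -b + 3*w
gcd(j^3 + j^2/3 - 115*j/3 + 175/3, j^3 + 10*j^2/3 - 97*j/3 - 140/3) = j^2 + 2*j - 35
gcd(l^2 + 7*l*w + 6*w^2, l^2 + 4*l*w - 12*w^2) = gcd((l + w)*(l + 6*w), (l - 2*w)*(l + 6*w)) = l + 6*w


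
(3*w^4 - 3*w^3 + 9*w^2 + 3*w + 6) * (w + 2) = 3*w^5 + 3*w^4 + 3*w^3 + 21*w^2 + 12*w + 12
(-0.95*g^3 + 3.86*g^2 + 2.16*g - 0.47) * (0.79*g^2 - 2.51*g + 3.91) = -0.7505*g^5 + 5.4339*g^4 - 11.6967*g^3 + 9.2997*g^2 + 9.6253*g - 1.8377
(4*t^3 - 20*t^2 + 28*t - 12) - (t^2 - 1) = 4*t^3 - 21*t^2 + 28*t - 11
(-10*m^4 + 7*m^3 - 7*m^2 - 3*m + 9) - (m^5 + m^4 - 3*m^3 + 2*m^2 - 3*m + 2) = -m^5 - 11*m^4 + 10*m^3 - 9*m^2 + 7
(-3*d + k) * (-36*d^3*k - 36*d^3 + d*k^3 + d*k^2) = 108*d^4*k + 108*d^4 - 36*d^3*k^2 - 36*d^3*k - 3*d^2*k^3 - 3*d^2*k^2 + d*k^4 + d*k^3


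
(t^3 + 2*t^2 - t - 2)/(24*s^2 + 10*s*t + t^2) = (t^3 + 2*t^2 - t - 2)/(24*s^2 + 10*s*t + t^2)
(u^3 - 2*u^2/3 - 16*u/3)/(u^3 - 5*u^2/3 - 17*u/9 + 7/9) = 3*u*(3*u^2 - 2*u - 16)/(9*u^3 - 15*u^2 - 17*u + 7)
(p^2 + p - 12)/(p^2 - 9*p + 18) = (p + 4)/(p - 6)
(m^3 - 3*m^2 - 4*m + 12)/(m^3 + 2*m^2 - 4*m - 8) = (m - 3)/(m + 2)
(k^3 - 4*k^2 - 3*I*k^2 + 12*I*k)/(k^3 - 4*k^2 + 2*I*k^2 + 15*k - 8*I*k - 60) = k/(k + 5*I)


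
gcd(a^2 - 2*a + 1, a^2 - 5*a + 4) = a - 1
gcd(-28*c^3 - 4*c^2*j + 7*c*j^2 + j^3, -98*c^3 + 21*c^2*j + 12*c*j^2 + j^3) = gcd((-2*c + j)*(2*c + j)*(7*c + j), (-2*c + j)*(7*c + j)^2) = 14*c^2 - 5*c*j - j^2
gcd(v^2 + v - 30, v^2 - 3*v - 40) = 1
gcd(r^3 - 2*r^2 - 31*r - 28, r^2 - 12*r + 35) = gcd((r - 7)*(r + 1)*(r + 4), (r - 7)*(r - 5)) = r - 7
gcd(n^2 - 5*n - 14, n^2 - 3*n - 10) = n + 2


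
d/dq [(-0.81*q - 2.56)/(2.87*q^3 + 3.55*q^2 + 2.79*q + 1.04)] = (4.6494*q^3 + 24.9171*q^2 + 18.176*q + 6.3)/(8.2369*q^6 + 20.377*q^5 + 28.6171*q^4 + 25.7786*q^3 + 15.1681*q^2 + 5.8032*q + 1.0816)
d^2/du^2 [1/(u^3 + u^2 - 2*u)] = 2*(-u*(3*u + 1)*(u^2 + u - 2) + (3*u^2 + 2*u - 2)^2)/(u^3*(u^2 + u - 2)^3)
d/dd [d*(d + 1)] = 2*d + 1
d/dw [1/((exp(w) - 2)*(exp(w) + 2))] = -2*exp(2*w)/(exp(4*w) - 8*exp(2*w) + 16)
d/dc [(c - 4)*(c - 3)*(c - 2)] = 3*c^2 - 18*c + 26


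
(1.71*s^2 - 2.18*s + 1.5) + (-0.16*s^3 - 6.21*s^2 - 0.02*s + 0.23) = -0.16*s^3 - 4.5*s^2 - 2.2*s + 1.73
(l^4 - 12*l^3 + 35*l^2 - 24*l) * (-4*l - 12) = -4*l^5 + 36*l^4 + 4*l^3 - 324*l^2 + 288*l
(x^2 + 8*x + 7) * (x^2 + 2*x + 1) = x^4 + 10*x^3 + 24*x^2 + 22*x + 7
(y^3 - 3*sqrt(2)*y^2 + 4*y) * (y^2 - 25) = y^5 - 3*sqrt(2)*y^4 - 21*y^3 + 75*sqrt(2)*y^2 - 100*y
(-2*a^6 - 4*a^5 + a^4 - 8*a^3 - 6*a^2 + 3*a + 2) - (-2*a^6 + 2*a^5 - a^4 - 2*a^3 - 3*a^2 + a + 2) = -6*a^5 + 2*a^4 - 6*a^3 - 3*a^2 + 2*a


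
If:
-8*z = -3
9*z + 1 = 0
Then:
No Solution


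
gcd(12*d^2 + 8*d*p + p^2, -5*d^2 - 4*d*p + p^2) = 1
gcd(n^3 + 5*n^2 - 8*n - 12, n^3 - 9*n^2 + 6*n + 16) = n^2 - n - 2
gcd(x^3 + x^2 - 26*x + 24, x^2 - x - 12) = x - 4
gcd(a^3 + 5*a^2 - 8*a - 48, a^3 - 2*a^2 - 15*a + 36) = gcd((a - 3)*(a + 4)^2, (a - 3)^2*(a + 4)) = a^2 + a - 12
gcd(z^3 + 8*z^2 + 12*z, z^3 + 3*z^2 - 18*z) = z^2 + 6*z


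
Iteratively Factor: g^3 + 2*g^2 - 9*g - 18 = (g + 3)*(g^2 - g - 6) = (g + 2)*(g + 3)*(g - 3)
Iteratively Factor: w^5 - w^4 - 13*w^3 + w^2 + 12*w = (w - 4)*(w^4 + 3*w^3 - w^2 - 3*w) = (w - 4)*(w + 1)*(w^3 + 2*w^2 - 3*w) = (w - 4)*(w - 1)*(w + 1)*(w^2 + 3*w) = (w - 4)*(w - 1)*(w + 1)*(w + 3)*(w)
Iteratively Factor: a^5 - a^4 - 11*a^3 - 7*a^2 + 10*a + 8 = (a + 1)*(a^4 - 2*a^3 - 9*a^2 + 2*a + 8) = (a + 1)^2*(a^3 - 3*a^2 - 6*a + 8) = (a + 1)^2*(a + 2)*(a^2 - 5*a + 4) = (a - 4)*(a + 1)^2*(a + 2)*(a - 1)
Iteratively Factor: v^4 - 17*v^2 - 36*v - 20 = (v - 5)*(v^3 + 5*v^2 + 8*v + 4) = (v - 5)*(v + 2)*(v^2 + 3*v + 2) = (v - 5)*(v + 1)*(v + 2)*(v + 2)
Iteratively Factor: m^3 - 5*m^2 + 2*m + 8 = (m + 1)*(m^2 - 6*m + 8) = (m - 2)*(m + 1)*(m - 4)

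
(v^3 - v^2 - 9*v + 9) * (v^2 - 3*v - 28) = v^5 - 4*v^4 - 34*v^3 + 64*v^2 + 225*v - 252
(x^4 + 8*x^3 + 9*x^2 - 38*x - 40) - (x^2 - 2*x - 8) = x^4 + 8*x^3 + 8*x^2 - 36*x - 32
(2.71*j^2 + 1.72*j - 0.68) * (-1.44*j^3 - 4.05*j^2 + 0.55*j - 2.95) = -3.9024*j^5 - 13.4523*j^4 - 4.4963*j^3 - 4.2945*j^2 - 5.448*j + 2.006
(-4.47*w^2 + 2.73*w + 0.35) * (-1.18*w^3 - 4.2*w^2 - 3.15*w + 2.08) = 5.2746*w^5 + 15.5526*w^4 + 2.2015*w^3 - 19.3671*w^2 + 4.5759*w + 0.728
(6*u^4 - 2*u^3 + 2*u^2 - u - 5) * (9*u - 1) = 54*u^5 - 24*u^4 + 20*u^3 - 11*u^2 - 44*u + 5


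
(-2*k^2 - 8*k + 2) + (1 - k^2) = -3*k^2 - 8*k + 3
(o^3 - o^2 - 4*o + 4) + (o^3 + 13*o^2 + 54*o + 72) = 2*o^3 + 12*o^2 + 50*o + 76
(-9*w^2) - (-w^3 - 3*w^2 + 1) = w^3 - 6*w^2 - 1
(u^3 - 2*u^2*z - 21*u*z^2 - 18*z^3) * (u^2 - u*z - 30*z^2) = u^5 - 3*u^4*z - 49*u^3*z^2 + 63*u^2*z^3 + 648*u*z^4 + 540*z^5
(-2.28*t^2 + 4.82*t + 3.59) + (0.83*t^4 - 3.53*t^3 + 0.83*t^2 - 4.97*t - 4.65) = 0.83*t^4 - 3.53*t^3 - 1.45*t^2 - 0.149999999999999*t - 1.06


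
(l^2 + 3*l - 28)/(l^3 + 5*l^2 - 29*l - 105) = (l - 4)/(l^2 - 2*l - 15)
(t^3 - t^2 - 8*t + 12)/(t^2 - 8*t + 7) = (t^3 - t^2 - 8*t + 12)/(t^2 - 8*t + 7)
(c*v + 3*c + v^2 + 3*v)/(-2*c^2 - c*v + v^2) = (v + 3)/(-2*c + v)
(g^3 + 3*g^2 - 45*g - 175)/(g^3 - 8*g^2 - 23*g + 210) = (g + 5)/(g - 6)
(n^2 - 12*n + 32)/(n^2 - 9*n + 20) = (n - 8)/(n - 5)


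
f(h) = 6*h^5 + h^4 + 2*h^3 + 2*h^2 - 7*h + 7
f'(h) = 30*h^4 + 4*h^3 + 6*h^2 + 4*h - 7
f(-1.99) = -158.48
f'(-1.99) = 447.75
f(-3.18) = -1863.70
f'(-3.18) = 2980.14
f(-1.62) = -44.97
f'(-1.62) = 191.88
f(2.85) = 1243.74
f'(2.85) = 2124.98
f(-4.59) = -11892.31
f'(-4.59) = 13030.18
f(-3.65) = -3747.58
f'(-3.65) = 5188.50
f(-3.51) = -3075.08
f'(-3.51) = 4433.45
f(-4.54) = -11254.90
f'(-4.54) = 12469.34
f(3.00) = 1597.00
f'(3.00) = 2597.00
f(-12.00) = -1475333.00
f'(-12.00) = 615977.00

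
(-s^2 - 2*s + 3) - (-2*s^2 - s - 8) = s^2 - s + 11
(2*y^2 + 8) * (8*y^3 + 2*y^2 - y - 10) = 16*y^5 + 4*y^4 + 62*y^3 - 4*y^2 - 8*y - 80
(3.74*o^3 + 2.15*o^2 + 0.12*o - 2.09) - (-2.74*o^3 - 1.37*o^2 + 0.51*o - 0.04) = 6.48*o^3 + 3.52*o^2 - 0.39*o - 2.05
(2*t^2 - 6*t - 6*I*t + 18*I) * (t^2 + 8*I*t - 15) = 2*t^4 - 6*t^3 + 10*I*t^3 + 18*t^2 - 30*I*t^2 - 54*t + 90*I*t - 270*I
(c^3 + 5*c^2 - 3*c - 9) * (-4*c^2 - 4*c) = -4*c^5 - 24*c^4 - 8*c^3 + 48*c^2 + 36*c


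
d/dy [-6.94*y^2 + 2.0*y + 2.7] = 2.0 - 13.88*y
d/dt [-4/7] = 0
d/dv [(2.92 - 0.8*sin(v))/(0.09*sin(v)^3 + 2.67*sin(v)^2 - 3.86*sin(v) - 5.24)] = (0.144*sin(v)^3 + 1.3476*sin(v)^2 - 15.5928*sin(v) + 15.4632)*cos(v)/(0.0081*sin(v)^6 + 0.4806*sin(v)^5 + 6.4341*sin(v)^4 - 21.5556*sin(v)^3 - 13.082*sin(v)^2 + 40.4528*sin(v) + 27.4576)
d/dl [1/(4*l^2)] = -1/(2*l^3)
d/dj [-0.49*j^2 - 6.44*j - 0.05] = -0.98*j - 6.44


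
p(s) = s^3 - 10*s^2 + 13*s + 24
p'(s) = 3*s^2 - 20*s + 13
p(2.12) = 16.14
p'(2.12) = -15.92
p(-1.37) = -15.15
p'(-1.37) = 46.03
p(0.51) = 28.16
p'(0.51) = 3.58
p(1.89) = 19.60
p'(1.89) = -14.08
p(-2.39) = -77.84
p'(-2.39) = 77.94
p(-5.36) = -486.97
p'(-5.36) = 206.39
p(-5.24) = -462.57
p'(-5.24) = 200.17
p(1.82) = 20.56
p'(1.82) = -13.46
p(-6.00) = -630.00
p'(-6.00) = 241.00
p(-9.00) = -1632.00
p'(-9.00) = 436.00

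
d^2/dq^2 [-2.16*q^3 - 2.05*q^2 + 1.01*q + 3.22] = -12.96*q - 4.1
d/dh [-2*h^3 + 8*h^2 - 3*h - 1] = -6*h^2 + 16*h - 3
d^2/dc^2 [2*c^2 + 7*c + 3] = 4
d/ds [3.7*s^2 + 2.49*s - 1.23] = 7.4*s + 2.49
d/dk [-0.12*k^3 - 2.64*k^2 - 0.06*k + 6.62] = -0.36*k^2 - 5.28*k - 0.06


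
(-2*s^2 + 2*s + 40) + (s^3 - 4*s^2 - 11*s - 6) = s^3 - 6*s^2 - 9*s + 34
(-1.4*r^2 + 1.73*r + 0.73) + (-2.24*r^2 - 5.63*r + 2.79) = -3.64*r^2 - 3.9*r + 3.52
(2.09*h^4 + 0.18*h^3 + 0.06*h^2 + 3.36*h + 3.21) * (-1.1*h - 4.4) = -2.299*h^5 - 9.394*h^4 - 0.858*h^3 - 3.96*h^2 - 18.315*h - 14.124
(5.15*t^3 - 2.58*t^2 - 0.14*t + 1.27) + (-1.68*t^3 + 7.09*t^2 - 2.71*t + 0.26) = 3.47*t^3 + 4.51*t^2 - 2.85*t + 1.53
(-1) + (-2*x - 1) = -2*x - 2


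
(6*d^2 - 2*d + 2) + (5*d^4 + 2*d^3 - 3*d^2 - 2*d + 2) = 5*d^4 + 2*d^3 + 3*d^2 - 4*d + 4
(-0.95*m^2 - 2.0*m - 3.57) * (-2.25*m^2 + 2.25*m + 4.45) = 2.1375*m^4 + 2.3625*m^3 - 0.695*m^2 - 16.9325*m - 15.8865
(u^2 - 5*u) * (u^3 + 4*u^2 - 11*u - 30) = u^5 - u^4 - 31*u^3 + 25*u^2 + 150*u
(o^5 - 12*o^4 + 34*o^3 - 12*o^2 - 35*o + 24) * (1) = o^5 - 12*o^4 + 34*o^3 - 12*o^2 - 35*o + 24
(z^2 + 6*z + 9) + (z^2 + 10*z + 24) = 2*z^2 + 16*z + 33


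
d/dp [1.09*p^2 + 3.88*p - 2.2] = 2.18*p + 3.88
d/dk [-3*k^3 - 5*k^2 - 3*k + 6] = -9*k^2 - 10*k - 3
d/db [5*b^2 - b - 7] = 10*b - 1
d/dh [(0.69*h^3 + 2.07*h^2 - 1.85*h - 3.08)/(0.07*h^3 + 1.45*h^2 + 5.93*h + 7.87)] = (0.8556*h^4 + 8.4424*h^3 + 31.8953*h^2 + 41.5138*h + 3.7049)/(0.0049*h^6 + 0.203*h^5 + 2.9327*h^4 + 18.2988*h^3 + 57.9879*h^2 + 93.3382*h + 61.9369)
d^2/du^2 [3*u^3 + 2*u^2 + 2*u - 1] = 18*u + 4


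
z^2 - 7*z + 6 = (z - 6)*(z - 1)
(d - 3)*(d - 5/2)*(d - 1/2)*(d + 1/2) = d^4 - 11*d^3/2 + 29*d^2/4 + 11*d/8 - 15/8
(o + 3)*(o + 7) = o^2 + 10*o + 21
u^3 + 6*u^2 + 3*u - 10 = (u - 1)*(u + 2)*(u + 5)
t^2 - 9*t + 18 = (t - 6)*(t - 3)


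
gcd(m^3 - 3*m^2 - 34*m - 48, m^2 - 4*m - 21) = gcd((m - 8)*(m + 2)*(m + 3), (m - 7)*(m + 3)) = m + 3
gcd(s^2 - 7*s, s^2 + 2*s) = s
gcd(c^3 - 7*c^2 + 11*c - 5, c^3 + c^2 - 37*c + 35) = c^2 - 6*c + 5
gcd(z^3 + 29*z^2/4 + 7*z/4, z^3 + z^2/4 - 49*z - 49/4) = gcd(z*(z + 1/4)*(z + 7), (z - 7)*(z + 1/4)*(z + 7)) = z^2 + 29*z/4 + 7/4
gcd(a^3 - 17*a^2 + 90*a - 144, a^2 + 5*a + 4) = 1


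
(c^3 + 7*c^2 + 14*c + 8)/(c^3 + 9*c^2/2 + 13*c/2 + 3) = 2*(c + 4)/(2*c + 3)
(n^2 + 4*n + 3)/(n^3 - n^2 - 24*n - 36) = (n + 1)/(n^2 - 4*n - 12)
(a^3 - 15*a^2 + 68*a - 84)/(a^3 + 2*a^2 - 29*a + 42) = (a^2 - 13*a + 42)/(a^2 + 4*a - 21)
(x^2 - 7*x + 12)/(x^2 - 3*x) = (x - 4)/x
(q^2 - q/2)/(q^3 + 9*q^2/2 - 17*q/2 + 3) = q/(q^2 + 5*q - 6)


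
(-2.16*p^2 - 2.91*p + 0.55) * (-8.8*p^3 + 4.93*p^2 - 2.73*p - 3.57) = 19.008*p^5 + 14.9592*p^4 - 13.2895*p^3 + 18.367*p^2 + 8.8872*p - 1.9635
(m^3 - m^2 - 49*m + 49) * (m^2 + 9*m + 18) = m^5 + 8*m^4 - 40*m^3 - 410*m^2 - 441*m + 882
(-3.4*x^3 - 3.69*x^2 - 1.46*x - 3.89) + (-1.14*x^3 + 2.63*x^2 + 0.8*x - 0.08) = -4.54*x^3 - 1.06*x^2 - 0.66*x - 3.97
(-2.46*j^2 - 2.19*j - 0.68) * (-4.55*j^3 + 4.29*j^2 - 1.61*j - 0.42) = 11.193*j^5 - 0.588900000000001*j^4 - 2.3405*j^3 + 1.6419*j^2 + 2.0146*j + 0.2856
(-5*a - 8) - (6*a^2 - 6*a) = -6*a^2 + a - 8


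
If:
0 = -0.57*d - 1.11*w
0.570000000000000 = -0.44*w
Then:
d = 2.52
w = -1.30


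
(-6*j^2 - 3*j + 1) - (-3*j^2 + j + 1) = -3*j^2 - 4*j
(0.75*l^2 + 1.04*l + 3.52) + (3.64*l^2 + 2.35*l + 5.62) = 4.39*l^2 + 3.39*l + 9.14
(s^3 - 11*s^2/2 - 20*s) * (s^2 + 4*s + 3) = s^5 - 3*s^4/2 - 39*s^3 - 193*s^2/2 - 60*s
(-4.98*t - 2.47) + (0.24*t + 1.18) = -4.74*t - 1.29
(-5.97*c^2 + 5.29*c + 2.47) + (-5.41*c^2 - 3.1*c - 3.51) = -11.38*c^2 + 2.19*c - 1.04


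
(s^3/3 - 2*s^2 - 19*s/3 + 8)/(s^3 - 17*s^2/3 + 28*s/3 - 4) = (s^3 - 6*s^2 - 19*s + 24)/(3*s^3 - 17*s^2 + 28*s - 12)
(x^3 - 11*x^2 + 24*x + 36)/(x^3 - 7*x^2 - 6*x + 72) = (x^2 - 5*x - 6)/(x^2 - x - 12)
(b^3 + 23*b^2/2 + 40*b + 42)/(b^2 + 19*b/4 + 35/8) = 4*(b^2 + 8*b + 12)/(4*b + 5)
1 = 1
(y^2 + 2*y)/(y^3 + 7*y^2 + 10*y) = 1/(y + 5)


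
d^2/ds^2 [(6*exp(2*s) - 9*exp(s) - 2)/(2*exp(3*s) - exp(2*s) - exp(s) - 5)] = (24*exp(7*s) - 132*exp(6*s) + 54*exp(5*s) + 737*exp(4*s) - 1275*exp(3*s) + 174*exp(2*s) + 683*exp(s) - 215)*exp(s)/(8*exp(9*s) - 12*exp(8*s) - 6*exp(7*s) - 49*exp(6*s) + 63*exp(5*s) + 42*exp(4*s) + 119*exp(3*s) - 90*exp(2*s) - 75*exp(s) - 125)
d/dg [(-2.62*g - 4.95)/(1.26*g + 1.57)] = (2.675736*g + 3.334052)/(1.26*g + 1.57)^3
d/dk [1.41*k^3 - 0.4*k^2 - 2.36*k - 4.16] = 4.23*k^2 - 0.8*k - 2.36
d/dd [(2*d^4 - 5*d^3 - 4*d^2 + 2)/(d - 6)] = 2*(3*d^4 - 29*d^3 + 43*d^2 + 24*d - 1)/(d^2 - 12*d + 36)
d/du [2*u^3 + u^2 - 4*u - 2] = 6*u^2 + 2*u - 4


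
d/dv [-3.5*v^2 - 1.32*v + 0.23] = -7.0*v - 1.32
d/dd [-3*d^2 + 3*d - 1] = 3 - 6*d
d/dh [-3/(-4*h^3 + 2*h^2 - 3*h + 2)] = 3*(-12*h^2 + 4*h - 3)/(4*h^3 - 2*h^2 + 3*h - 2)^2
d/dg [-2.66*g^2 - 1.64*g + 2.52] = -5.32*g - 1.64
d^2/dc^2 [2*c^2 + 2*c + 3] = 4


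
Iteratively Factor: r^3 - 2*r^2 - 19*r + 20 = (r - 1)*(r^2 - r - 20) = (r - 1)*(r + 4)*(r - 5)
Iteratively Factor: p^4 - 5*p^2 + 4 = (p + 2)*(p^3 - 2*p^2 - p + 2) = (p + 1)*(p + 2)*(p^2 - 3*p + 2) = (p - 1)*(p + 1)*(p + 2)*(p - 2)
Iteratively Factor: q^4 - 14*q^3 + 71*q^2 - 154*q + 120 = (q - 5)*(q^3 - 9*q^2 + 26*q - 24) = (q - 5)*(q - 4)*(q^2 - 5*q + 6) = (q - 5)*(q - 4)*(q - 2)*(q - 3)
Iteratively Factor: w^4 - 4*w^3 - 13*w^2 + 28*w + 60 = (w - 3)*(w^3 - w^2 - 16*w - 20) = (w - 5)*(w - 3)*(w^2 + 4*w + 4) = (w - 5)*(w - 3)*(w + 2)*(w + 2)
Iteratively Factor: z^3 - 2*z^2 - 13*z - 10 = (z - 5)*(z^2 + 3*z + 2) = (z - 5)*(z + 2)*(z + 1)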